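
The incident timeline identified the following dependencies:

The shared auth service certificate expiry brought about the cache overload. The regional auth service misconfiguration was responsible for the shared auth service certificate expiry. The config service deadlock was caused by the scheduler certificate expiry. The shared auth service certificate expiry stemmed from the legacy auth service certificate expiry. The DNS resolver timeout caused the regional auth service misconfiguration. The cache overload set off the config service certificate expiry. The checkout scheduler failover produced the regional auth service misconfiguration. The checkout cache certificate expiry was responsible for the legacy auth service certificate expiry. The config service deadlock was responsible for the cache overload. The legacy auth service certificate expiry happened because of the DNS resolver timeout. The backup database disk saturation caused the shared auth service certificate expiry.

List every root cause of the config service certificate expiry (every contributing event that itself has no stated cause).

Tracing upstream from the config service certificate expiry: the config service certificate expiry ← the cache overload ← the shared auth service certificate expiry ← the regional auth service misconfiguration ← the DNS resolver timeout.
A separate upstream branch: the config service certificate expiry ← the cache overload ← the shared auth service certificate expiry ← the regional auth service misconfiguration ← the checkout scheduler failover.
A separate upstream branch: the config service certificate expiry ← the cache overload ← the shared auth service certificate expiry ← the legacy auth service certificate expiry ← the checkout cache certificate expiry.
A separate upstream branch: the config service certificate expiry ← the cache overload ← the shared auth service certificate expiry ← the backup database disk saturation.
A separate upstream branch: the config service certificate expiry ← the cache overload ← the config service deadlock ← the scheduler certificate expiry.
Each of those chain origins has no stated cause.

the DNS resolver timeout, the backup database disk saturation, the checkout cache certificate expiry, the checkout scheduler failover, the scheduler certificate expiry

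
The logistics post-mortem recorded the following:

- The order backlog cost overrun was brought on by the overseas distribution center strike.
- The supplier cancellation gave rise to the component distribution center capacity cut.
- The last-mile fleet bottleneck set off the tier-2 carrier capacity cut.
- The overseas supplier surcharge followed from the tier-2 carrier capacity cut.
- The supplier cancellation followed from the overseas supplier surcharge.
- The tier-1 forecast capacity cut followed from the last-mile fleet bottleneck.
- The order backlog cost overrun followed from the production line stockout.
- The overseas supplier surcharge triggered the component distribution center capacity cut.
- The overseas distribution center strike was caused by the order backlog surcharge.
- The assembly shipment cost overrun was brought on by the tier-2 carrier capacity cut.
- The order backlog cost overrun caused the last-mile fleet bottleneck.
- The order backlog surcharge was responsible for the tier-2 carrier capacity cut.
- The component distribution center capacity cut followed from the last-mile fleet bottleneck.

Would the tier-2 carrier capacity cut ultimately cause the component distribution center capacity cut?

There is a causal chain: the tier-2 carrier capacity cut → the overseas supplier surcharge → the component distribution center capacity cut.

Yes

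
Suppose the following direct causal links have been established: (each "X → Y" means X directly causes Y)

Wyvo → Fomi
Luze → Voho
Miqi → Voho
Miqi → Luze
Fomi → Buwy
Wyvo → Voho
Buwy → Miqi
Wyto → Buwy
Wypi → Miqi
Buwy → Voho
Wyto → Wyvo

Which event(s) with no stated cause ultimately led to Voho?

Tracing upstream from Voho: Voho ← Wyvo ← Wyto.
A separate upstream branch: Voho ← Miqi ← Wypi.
Each of those chain origins has no stated cause.

Wypi, Wyto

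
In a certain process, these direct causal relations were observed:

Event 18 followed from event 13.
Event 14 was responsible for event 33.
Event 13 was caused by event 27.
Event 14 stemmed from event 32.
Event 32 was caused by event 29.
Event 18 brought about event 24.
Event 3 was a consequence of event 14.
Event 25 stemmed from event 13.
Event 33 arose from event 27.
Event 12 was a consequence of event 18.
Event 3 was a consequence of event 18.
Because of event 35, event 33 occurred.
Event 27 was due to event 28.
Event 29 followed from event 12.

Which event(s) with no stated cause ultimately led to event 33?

Tracing upstream from event 33: event 33 ← event 27 ← event 28.
A separate upstream branch: event 33 ← event 35.
Each of those chain origins has no stated cause.

event 28, event 35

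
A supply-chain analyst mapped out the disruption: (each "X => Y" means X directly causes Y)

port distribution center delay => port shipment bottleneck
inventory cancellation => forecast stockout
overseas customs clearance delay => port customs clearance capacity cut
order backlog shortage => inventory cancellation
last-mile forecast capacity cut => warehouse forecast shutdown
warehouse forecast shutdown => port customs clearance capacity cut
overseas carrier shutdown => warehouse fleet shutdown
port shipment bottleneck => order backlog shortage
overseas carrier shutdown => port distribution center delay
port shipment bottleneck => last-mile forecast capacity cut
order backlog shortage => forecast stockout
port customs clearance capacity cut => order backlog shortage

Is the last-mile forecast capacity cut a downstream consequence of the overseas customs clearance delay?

No

The overseas customs clearance delay leads to the port customs clearance capacity cut, the order backlog shortage, the inventory cancellation, the forecast stockout; the last-mile forecast capacity cut is not among them.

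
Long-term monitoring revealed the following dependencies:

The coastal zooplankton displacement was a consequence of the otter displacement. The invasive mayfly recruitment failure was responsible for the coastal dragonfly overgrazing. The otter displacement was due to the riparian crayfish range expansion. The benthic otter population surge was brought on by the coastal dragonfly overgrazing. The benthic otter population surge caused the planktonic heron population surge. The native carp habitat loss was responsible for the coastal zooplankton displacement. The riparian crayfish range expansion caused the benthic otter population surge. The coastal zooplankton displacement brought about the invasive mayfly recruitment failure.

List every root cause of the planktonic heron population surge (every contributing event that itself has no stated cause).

the native carp habitat loss, the riparian crayfish range expansion

Tracing upstream from the planktonic heron population surge: the planktonic heron population surge ← the benthic otter population surge ← the riparian crayfish range expansion.
A separate upstream branch: the planktonic heron population surge ← the benthic otter population surge ← the coastal dragonfly overgrazing ← the invasive mayfly recruitment failure ← the coastal zooplankton displacement ← the native carp habitat loss.
Each of those chain origins has no stated cause.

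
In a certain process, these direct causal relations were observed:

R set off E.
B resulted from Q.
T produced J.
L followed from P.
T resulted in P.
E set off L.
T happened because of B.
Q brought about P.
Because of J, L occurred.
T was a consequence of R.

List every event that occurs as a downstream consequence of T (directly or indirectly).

Direct effects: J, P.
2 steps out: L.
Not reachable from it: R, Q, B, E.

J, L, P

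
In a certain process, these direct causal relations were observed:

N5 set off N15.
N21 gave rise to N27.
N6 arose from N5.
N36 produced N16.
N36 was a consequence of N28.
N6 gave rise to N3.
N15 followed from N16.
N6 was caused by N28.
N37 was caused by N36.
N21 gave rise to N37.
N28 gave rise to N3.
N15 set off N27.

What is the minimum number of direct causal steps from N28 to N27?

4

Shortest chain: N28 → N36 → N16 → N15 → N27.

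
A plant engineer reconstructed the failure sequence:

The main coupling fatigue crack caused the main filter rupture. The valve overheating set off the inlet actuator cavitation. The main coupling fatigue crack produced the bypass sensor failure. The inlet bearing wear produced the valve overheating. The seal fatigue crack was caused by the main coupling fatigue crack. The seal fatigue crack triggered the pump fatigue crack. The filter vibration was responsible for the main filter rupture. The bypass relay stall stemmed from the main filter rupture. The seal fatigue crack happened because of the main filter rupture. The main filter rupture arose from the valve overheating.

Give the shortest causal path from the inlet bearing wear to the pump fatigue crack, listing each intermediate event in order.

the inlet bearing wear → the valve overheating → the main filter rupture → the seal fatigue crack → the pump fatigue crack

the inlet bearing wear → the valve overheating
the valve overheating → the main filter rupture
the main filter rupture → the seal fatigue crack
the seal fatigue crack → the pump fatigue crack
Length: 4 steps.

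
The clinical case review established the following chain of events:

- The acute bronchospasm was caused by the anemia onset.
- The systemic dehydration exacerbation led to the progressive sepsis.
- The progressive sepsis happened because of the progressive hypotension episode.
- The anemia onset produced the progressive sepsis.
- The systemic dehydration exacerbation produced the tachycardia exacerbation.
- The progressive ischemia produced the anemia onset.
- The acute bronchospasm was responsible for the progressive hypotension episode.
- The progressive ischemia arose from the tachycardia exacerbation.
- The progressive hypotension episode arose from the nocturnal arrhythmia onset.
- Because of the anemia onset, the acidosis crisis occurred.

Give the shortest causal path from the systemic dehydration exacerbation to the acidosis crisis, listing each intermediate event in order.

the systemic dehydration exacerbation → the tachycardia exacerbation → the progressive ischemia → the anemia onset → the acidosis crisis

the systemic dehydration exacerbation → the tachycardia exacerbation
the tachycardia exacerbation → the progressive ischemia
the progressive ischemia → the anemia onset
the anemia onset → the acidosis crisis
Length: 4 steps.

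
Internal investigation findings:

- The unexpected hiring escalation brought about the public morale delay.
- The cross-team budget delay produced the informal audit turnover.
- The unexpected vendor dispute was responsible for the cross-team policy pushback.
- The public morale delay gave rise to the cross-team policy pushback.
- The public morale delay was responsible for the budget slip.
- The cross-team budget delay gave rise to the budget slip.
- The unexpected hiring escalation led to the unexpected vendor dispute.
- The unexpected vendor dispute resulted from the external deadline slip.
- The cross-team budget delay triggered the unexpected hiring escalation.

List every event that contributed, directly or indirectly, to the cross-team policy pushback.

the cross-team budget delay, the external deadline slip, the public morale delay, the unexpected hiring escalation, the unexpected vendor dispute

Immediate causes of the cross-team policy pushback: the public morale delay, the unexpected vendor dispute.
Further upstream: the cross-team budget delay, the unexpected hiring escalation, the external deadline slip.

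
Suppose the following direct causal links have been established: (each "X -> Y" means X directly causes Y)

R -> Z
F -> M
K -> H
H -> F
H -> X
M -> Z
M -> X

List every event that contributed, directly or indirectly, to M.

Immediate cause of M: F.
Further upstream: K, H.

F, H, K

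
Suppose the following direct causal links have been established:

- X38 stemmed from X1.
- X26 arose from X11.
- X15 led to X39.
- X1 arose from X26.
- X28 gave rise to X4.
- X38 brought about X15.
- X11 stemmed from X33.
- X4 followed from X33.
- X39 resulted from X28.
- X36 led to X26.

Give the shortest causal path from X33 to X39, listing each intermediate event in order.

X33 → X11
X11 → X26
X26 → X1
X1 → X38
X38 → X15
X15 → X39
Length: 6 steps.

X33 → X11 → X26 → X1 → X38 → X15 → X39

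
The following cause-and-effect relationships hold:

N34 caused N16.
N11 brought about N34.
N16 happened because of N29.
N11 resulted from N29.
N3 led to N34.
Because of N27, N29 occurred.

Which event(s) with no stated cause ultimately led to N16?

Tracing upstream from N16: N16 ← N29 ← N27.
A separate upstream branch: N16 ← N34 ← N3.
Each of those chain origins has no stated cause.

N27, N3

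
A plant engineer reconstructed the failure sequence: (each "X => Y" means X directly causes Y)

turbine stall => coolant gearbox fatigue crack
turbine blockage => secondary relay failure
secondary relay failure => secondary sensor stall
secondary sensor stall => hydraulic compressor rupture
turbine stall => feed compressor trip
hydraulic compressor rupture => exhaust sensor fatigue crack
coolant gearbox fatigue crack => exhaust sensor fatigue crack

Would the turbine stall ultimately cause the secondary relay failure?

No

The turbine stall leads to the feed compressor trip, the coolant gearbox fatigue crack, the exhaust sensor fatigue crack; the secondary relay failure is not among them.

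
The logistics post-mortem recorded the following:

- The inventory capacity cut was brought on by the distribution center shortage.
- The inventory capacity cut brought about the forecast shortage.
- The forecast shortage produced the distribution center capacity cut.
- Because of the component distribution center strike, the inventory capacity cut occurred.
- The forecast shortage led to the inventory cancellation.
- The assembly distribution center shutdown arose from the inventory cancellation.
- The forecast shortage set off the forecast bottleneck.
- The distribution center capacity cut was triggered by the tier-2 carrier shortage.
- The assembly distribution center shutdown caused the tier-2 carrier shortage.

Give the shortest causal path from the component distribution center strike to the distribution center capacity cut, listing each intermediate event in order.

the component distribution center strike → the inventory capacity cut
the inventory capacity cut → the forecast shortage
the forecast shortage → the distribution center capacity cut
Length: 3 steps.

the component distribution center strike → the inventory capacity cut → the forecast shortage → the distribution center capacity cut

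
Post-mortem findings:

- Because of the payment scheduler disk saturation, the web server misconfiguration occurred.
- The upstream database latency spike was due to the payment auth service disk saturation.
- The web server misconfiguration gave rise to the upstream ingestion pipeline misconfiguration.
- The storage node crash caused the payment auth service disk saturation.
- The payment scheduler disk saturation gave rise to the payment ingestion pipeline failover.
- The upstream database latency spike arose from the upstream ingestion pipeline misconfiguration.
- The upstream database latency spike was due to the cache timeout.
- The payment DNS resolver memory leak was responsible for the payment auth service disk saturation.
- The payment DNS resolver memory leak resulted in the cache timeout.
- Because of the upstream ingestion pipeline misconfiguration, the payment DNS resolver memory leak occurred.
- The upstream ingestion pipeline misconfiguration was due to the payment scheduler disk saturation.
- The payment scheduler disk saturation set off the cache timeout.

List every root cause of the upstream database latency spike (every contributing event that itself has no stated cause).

Tracing upstream from the upstream database latency spike: the upstream database latency spike ← the upstream ingestion pipeline misconfiguration ← the payment scheduler disk saturation.
A separate upstream branch: the upstream database latency spike ← the payment auth service disk saturation ← the storage node crash.
Each of those chain origins has no stated cause.

the payment scheduler disk saturation, the storage node crash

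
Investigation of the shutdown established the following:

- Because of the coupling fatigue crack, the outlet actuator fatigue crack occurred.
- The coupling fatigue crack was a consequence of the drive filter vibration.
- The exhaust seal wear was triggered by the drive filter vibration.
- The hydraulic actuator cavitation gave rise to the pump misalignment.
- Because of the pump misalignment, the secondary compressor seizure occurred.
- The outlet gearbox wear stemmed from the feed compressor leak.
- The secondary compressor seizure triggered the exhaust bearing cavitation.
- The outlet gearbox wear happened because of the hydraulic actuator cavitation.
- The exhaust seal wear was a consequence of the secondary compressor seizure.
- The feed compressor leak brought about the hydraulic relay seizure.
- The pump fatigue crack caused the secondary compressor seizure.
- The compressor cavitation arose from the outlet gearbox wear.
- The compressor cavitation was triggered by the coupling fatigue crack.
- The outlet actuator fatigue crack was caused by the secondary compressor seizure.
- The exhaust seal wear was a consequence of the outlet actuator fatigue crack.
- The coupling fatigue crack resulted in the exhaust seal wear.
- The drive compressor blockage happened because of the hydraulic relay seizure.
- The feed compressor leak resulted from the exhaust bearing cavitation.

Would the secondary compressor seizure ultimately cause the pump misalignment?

No

The secondary compressor seizure leads to the exhaust bearing cavitation, the feed compressor leak, the outlet gearbox wear, the hydraulic relay seizure, the outlet actuator fatigue crack, the exhaust seal wear, the drive compressor blockage, the compressor cavitation; the pump misalignment is not among them.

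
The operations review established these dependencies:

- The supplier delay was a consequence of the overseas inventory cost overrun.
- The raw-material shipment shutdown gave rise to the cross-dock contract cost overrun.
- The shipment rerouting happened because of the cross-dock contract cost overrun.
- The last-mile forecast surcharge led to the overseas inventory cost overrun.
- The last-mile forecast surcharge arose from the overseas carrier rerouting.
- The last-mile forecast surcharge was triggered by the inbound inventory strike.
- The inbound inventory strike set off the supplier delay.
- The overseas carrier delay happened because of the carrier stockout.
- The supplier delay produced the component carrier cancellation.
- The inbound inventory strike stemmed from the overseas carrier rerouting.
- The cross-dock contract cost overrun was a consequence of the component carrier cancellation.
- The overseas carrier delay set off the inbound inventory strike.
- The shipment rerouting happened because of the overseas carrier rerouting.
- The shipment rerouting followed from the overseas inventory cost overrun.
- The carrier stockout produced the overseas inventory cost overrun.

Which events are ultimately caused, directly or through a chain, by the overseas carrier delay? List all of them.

the component carrier cancellation, the cross-dock contract cost overrun, the inbound inventory strike, the last-mile forecast surcharge, the overseas inventory cost overrun, the shipment rerouting, the supplier delay

Direct effects: the inbound inventory strike.
2 steps out: the last-mile forecast surcharge, the supplier delay.
3 steps out: the overseas inventory cost overrun, the component carrier cancellation.
4 steps out: the cross-dock contract cost overrun, the shipment rerouting.
Not reachable from it: the raw-material shipment shutdown, the overseas carrier rerouting, the carrier stockout.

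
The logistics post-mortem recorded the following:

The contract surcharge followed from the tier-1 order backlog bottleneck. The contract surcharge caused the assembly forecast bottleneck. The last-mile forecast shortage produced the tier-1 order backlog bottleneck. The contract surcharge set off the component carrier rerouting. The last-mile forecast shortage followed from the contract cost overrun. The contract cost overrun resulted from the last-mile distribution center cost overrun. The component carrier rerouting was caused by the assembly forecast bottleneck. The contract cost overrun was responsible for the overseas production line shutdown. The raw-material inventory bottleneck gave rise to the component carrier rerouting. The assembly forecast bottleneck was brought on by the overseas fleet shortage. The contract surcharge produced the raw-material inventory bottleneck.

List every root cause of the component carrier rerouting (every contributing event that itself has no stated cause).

the last-mile distribution center cost overrun, the overseas fleet shortage

Tracing upstream from the component carrier rerouting: the component carrier rerouting ← the contract surcharge ← the tier-1 order backlog bottleneck ← the last-mile forecast shortage ← the contract cost overrun ← the last-mile distribution center cost overrun.
A separate upstream branch: the component carrier rerouting ← the assembly forecast bottleneck ← the overseas fleet shortage.
Each of those chain origins has no stated cause.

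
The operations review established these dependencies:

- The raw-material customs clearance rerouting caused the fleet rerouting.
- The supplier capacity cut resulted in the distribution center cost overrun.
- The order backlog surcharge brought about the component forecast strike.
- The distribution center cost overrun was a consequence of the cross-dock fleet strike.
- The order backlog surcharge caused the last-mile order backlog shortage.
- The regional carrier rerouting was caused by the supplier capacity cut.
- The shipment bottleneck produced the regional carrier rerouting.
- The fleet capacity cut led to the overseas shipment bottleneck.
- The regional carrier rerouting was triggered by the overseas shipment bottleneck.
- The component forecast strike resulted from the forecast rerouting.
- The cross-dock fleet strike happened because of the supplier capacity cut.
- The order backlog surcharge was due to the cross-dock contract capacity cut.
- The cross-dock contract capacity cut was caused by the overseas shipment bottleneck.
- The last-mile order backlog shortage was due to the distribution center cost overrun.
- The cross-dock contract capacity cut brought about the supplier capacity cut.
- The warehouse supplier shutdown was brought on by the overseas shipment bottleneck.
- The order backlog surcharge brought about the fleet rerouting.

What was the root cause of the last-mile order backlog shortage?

the fleet capacity cut

Tracing upstream from the last-mile order backlog shortage: the last-mile order backlog shortage ← the order backlog surcharge ← the cross-dock contract capacity cut ← the overseas shipment bottleneck ← the fleet capacity cut.
The fleet capacity cut has no stated cause, so it is the root.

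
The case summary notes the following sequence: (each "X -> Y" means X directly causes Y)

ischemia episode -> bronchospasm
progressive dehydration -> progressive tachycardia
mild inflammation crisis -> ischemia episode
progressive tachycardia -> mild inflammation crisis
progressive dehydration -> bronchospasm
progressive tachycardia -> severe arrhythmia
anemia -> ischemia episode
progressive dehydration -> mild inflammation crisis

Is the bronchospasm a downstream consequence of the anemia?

Yes

There is a causal chain: the anemia → the ischemia episode → the bronchospasm.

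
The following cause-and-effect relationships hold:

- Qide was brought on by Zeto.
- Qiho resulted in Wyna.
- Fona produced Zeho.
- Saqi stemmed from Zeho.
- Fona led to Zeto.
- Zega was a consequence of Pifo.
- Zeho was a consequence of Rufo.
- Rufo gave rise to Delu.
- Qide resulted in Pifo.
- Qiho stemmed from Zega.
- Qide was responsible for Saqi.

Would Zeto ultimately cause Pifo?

There is a causal chain: Zeto → Qide → Pifo.

Yes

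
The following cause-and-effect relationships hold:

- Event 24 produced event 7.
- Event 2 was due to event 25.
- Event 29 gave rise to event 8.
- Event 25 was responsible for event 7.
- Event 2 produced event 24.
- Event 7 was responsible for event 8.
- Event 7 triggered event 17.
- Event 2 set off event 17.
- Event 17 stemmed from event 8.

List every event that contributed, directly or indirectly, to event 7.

Immediate causes of event 7: event 25, event 24.
Further upstream: event 2.

event 2, event 24, event 25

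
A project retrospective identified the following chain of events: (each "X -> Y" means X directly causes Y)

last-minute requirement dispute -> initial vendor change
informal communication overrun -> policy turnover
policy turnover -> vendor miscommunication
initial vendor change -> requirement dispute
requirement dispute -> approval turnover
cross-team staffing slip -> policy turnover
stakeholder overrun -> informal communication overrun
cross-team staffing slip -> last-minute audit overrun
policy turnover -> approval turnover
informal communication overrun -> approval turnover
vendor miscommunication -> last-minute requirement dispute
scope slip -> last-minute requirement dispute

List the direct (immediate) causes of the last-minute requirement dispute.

Upstream contributors include the cross-team staffing slip, the stakeholder overrun, the informal communication overrun, the policy turnover, but only the scope slip, the vendor miscommunication feed directly into the last-minute requirement dispute.

the scope slip, the vendor miscommunication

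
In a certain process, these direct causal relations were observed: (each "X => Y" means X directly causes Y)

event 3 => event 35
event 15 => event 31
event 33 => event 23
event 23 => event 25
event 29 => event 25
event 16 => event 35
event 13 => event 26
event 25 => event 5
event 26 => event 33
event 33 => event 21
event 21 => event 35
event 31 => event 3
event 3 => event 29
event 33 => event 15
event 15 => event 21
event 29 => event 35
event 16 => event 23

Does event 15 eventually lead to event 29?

There is a causal chain: event 15 → event 31 → event 3 → event 29.

Yes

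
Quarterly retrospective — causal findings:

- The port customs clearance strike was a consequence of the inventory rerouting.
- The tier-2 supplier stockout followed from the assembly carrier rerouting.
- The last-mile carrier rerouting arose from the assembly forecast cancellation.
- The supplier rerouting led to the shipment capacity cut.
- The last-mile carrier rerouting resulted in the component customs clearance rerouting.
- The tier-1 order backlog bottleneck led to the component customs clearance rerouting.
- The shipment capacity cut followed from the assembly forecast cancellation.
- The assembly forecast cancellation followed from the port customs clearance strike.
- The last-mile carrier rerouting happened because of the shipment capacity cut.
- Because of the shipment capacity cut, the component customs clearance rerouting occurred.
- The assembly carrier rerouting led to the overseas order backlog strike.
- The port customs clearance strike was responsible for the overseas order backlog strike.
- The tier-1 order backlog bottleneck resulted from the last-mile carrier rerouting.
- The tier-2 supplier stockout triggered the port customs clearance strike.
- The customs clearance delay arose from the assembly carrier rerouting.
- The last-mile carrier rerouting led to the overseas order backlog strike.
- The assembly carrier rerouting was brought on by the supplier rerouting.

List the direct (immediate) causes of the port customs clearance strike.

the inventory rerouting, the tier-2 supplier stockout

Upstream contributors include the supplier rerouting, the assembly carrier rerouting, but only the inventory rerouting, the tier-2 supplier stockout feed directly into the port customs clearance strike.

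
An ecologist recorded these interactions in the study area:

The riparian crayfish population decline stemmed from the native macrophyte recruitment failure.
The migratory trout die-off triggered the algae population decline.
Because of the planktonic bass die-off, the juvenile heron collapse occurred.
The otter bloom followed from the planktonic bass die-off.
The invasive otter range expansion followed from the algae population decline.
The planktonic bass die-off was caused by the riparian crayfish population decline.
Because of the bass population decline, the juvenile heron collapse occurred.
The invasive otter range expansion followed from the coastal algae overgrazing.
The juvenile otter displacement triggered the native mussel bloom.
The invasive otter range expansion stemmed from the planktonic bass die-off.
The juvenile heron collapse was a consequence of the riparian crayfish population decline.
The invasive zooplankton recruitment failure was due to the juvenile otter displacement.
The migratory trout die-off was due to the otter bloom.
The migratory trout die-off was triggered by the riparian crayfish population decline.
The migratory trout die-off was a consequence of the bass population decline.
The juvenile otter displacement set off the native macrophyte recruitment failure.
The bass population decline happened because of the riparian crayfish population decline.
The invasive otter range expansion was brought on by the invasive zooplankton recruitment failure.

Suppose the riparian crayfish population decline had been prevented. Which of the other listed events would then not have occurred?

the algae population decline, the bass population decline, the juvenile heron collapse, the migratory trout die-off, the otter bloom, the planktonic bass die-off

Downstream of the riparian crayfish population decline: the planktonic bass die-off, the otter bloom, the bass population decline, the migratory trout die-off, the juvenile heron collapse, the algae population decline, the invasive otter range expansion.
Of those, still caused via another path: the invasive otter range expansion.
The remainder have no surviving cause.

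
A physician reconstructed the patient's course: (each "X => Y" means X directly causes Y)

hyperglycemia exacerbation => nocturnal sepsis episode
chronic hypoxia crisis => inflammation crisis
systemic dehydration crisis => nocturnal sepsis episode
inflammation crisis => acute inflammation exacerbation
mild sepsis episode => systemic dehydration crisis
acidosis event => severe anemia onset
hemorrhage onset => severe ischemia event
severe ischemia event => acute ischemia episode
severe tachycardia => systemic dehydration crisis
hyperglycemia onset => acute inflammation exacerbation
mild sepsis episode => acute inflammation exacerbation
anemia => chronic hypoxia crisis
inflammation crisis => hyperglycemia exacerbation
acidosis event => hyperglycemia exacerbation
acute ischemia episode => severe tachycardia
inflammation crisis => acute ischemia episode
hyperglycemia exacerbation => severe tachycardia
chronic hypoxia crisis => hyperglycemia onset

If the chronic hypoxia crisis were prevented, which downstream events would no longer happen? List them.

Downstream of the chronic hypoxia crisis: the inflammation crisis, the hyperglycemia onset, the acute ischemia episode, the hyperglycemia exacerbation, the acute inflammation exacerbation, the severe tachycardia, the systemic dehydration crisis, the nocturnal sepsis episode.
Of those, still caused via another path: the acute ischemia episode, the hyperglycemia exacerbation, the acute inflammation exacerbation, the severe tachycardia, the systemic dehydration crisis, the nocturnal sepsis episode.
The remainder have no surviving cause.

the hyperglycemia onset, the inflammation crisis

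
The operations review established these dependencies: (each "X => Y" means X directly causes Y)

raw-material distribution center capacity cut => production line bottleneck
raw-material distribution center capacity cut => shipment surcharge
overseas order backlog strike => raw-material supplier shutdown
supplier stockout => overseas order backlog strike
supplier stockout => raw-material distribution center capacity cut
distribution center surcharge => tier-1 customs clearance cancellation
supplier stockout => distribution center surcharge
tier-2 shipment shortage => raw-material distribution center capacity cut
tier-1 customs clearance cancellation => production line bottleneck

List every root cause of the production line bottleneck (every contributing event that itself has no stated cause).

the supplier stockout, the tier-2 shipment shortage

Tracing upstream from the production line bottleneck: the production line bottleneck ← the raw-material distribution center capacity cut ← the supplier stockout.
A separate upstream branch: the production line bottleneck ← the raw-material distribution center capacity cut ← the tier-2 shipment shortage.
Each of those chain origins has no stated cause.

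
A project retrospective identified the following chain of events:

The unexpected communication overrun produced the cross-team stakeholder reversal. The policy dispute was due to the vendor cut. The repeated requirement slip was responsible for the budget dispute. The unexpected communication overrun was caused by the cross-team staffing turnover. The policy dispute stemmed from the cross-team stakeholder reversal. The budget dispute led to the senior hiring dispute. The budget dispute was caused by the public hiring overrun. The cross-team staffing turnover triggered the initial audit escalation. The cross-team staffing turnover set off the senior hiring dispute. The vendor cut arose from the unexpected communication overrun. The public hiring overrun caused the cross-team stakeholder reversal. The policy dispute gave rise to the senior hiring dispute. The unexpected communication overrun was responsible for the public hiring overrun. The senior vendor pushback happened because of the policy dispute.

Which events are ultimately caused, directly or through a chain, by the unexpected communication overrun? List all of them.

Direct effects: the public hiring overrun, the vendor cut, the cross-team stakeholder reversal.
2 steps out: the policy dispute, the budget dispute.
3 steps out: the senior vendor pushback, the senior hiring dispute.
Not reachable from it: the cross-team staffing turnover, the initial audit escalation, the repeated requirement slip.

the budget dispute, the cross-team stakeholder reversal, the policy dispute, the public hiring overrun, the senior hiring dispute, the senior vendor pushback, the vendor cut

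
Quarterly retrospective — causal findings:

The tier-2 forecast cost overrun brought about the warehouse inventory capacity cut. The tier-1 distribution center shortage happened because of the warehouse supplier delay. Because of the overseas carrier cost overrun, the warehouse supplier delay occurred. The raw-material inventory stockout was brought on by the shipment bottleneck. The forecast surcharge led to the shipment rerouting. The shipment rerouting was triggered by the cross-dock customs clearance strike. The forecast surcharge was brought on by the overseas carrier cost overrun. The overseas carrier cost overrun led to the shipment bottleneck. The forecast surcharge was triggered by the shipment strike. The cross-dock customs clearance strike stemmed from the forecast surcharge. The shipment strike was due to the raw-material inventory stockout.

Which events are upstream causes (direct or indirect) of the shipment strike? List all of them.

the overseas carrier cost overrun, the raw-material inventory stockout, the shipment bottleneck

Immediate cause of the shipment strike: the raw-material inventory stockout.
Further upstream: the overseas carrier cost overrun, the shipment bottleneck.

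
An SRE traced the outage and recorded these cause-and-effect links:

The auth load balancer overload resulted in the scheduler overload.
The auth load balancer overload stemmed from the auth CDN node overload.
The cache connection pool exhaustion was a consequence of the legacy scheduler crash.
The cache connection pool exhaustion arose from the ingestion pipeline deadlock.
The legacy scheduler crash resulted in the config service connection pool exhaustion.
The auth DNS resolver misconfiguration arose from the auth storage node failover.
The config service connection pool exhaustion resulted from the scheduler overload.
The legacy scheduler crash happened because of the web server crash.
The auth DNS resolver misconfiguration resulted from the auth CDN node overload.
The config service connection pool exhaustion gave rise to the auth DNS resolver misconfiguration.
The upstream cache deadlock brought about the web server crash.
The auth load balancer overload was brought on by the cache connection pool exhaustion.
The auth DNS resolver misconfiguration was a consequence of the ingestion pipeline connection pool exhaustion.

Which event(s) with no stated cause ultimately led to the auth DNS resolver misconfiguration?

the auth CDN node overload, the auth storage node failover, the ingestion pipeline connection pool exhaustion, the ingestion pipeline deadlock, the upstream cache deadlock

Tracing upstream from the auth DNS resolver misconfiguration: the auth DNS resolver misconfiguration ← the config service connection pool exhaustion ← the legacy scheduler crash ← the web server crash ← the upstream cache deadlock.
A separate upstream branch: the auth DNS resolver misconfiguration ← the config service connection pool exhaustion ← the scheduler overload ← the auth load balancer overload ← the cache connection pool exhaustion ← the ingestion pipeline deadlock.
A separate upstream branch: the auth DNS resolver misconfiguration ← the auth storage node failover.
A separate upstream branch: the auth DNS resolver misconfiguration ← the auth CDN node overload.
A separate upstream branch: the auth DNS resolver misconfiguration ← the ingestion pipeline connection pool exhaustion.
Each of those chain origins has no stated cause.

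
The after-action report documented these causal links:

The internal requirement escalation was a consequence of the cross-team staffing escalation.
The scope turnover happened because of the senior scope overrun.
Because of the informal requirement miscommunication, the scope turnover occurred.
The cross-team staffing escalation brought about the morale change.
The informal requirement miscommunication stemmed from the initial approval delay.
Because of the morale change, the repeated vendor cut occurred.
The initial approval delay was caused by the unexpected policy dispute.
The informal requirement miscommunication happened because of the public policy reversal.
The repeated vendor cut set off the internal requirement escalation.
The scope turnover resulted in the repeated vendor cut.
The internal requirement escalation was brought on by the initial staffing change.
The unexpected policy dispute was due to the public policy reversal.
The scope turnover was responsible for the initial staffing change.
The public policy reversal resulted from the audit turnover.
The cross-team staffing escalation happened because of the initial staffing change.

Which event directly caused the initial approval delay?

the unexpected policy dispute

Upstream contributors include the audit turnover, the public policy reversal, but only the unexpected policy dispute feeds directly into the initial approval delay.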